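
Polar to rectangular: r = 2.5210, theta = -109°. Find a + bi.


a = 2.5210*cos(-109°) = 2.5210*(-0.3256) = -0.8208
b = 2.5210*sin(-109°) = 2.5210*(-0.94552) = -2.3837

-0.8208 - 2.3837i


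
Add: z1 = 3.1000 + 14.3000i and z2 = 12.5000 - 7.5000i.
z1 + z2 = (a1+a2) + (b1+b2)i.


Real: 3.1 + 12.5 = 15.6
Imag: 14.3 - 7.5 = 6.8

15.6000 + 6.8000i


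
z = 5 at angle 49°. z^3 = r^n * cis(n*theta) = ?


r^3 = 5^3 = 125
n*theta = 3*49° = 147° = 147° (mod 360)
a = 125*cos(147°) = -104.8338
b = 125*sin(147°) = 68.0799

125 cis(147°) = -104.8338 + 68.0799i


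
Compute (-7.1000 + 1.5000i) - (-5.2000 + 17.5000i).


Real: -7.1 + 5.2 = -1.9
Imag: 1.5 - 17.5 = -16

-1.9000 - 16.0000i


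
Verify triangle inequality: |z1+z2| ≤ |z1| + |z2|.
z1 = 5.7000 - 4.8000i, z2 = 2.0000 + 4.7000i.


|z1| = sqrt(5.7^2 + (-4.8)^2) = sqrt(55.53) = 7.4518
|z2| = sqrt(2^2 + 4.7^2) = sqrt(26.09) = 5.1078
z1+z2 = 7.7000 - 0.1000i
|z1+z2| = sqrt(59.3) = 7.7006
|z1|+|z2| = 7.4518 + 5.1078 = 12.5596

|z1+z2| = 7.7006 ≤ |z1|+|z2| = 12.5596 (verified)


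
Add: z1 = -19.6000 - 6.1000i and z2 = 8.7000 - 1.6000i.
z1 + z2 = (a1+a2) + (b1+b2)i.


Real: -19.6 + 8.7 = -10.9
Imag: -6.1 - 1.6 = -7.7

-10.9000 - 7.7000i


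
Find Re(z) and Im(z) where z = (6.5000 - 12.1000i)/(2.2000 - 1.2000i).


Multiply by conjugate: (6.5000 - 12.1000i)(2.2000 + 1.2000i) / (2.2^2 + (-1.2)^2)
Numerator real = 6.5*2.2 - (12.1)*(-1.2) = 28.82
Numerator imag = -12.1*2.2 - 6.5*(-1.2) = -18.82
Denominator = 6.28
Re(z) = 28.82/6.28 = 4.5892
Im(z) = -18.82/6.28 = -2.9968

Re(z) = 4.5892, Im(z) = -2.9968


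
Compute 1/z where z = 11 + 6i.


|z|^2 = 121+36 = 157
1/z = (11 - 6i)/157

1/z = 0.0701 - 0.0382i


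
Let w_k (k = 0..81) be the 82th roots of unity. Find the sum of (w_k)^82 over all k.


The roots are w_k = w^k with w = e^(2*pi*i/82), and (w^k)^82 = (w^82)^k.
So S = 1 + u + u^2 + ... + u^(81) with u = w^82.
82 = 1*82 + 0, so 82 is a multiple of 82 and u = (w^82)^1 = 1.
Every one of the 82 terms equals 1: S = 82

S = 82


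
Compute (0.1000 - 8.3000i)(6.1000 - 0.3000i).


Real = 0.1*6.1 - (-8.3)*(-0.3) = 0.61 - 2.49 = -1.88
Imag = 0.1*(-0.3) + 6.1*(-8.3) = -0.03 - (50.63) = -50.66

-1.8800 - 50.6600i


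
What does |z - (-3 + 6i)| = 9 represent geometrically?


|z - z0| = r is a circle with center z0 and radius r.
Center = (-3, 6), radius = 9

Circle with center (-3, 6) and radius 9


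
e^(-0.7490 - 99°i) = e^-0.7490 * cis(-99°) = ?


e^-0.7490 = 0.4728
cos(-99°) = -0.15643
sin(-99°) = -0.9877
Real = 0.4728*(-0.15643) = -0.0740
Imag = 0.4728*(-0.9877) = -0.4670

-0.0740 - 0.4670i


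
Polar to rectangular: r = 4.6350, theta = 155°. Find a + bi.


a = 4.6350*cos(155°) = 4.6350*(-0.9063) = -4.2007
b = 4.6350*sin(155°) = 4.6350*0.4226 = 1.9588

-4.2007 + 1.9588i


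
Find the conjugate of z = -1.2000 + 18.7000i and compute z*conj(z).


z_bar = -1.2000 - 18.7000i
z*z_bar = (-1.2)^2 + 18.7^2 = 1.44 + 349.69 = 351.13

z_bar = -1.2000 - 18.7000i, z*z_bar = 351.13


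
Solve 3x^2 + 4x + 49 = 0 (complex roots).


disc = 4^2 - 4*3*49 = 16 - 588 = -572
sqrt(|disc|) = sqrt(572) = 23.9165
Real part = -4/(2*3) = -0.6667
Imag part = 23.9165/(2*3) = 3.9861

-0.6667 ± 3.9861i


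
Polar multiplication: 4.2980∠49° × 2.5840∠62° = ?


r = 4.2980 * 2.5840 = 11.1060
theta = 49° + 62° = 111° = 111° (mod 360)

11.1060 cis(111°)


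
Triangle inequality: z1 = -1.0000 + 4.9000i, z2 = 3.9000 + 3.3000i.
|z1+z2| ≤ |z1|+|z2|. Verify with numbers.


|z1| = sqrt((-1)^2 + 4.9^2) = sqrt(25.01) = 5.0010
|z2| = sqrt(3.9^2 + 3.3^2) = sqrt(26.1) = 5.1088
z1+z2 = 2.9000 + 8.2000i
|z1+z2| = sqrt(75.65) = 8.6977
|z1|+|z2| = 5.0010 + 5.1088 = 10.1098

|z1+z2| = 8.6977 ≤ |z1|+|z2| = 10.1098 (verified)


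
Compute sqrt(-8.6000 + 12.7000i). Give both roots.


|z| = sqrt(73.96+161.29) = 15.3379
sqrt((|z|+a)/2) = sqrt((15.3379+(-8.6))/2) = sqrt(3.3689) = 1.8355
sqrt((|z|-a)/2) = sqrt((15.3379-(-8.6))/2) = sqrt(11.9689) = 3.4596

±(1.8355 + 3.4596i) i.e. 1.8355 + 3.4596i and -1.8355 - 3.4596i


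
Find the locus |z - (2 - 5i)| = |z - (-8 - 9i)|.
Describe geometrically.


Equal distances means the locus is the perpendicular bisector of z1 and z2.
Midpoint = ((2+(-8))/2, (-5+(-9))/2) = (-3.0000, -7.0000)

Perpendicular bisector through (-3.0000, -7.0000)


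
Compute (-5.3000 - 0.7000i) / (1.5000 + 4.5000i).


Conjugate of z2 = 1.5000 - 4.5000i
Numerator: (-5.3000 - 0.7000i)(1.5000 - 4.5000i) = -11.1000 + 22.8000i
Denominator: 1.5^2 + 4.5^2 = 22.5
Result = (-11.1000 + 22.8000i)/22.5

-0.4933 + 1.0133i


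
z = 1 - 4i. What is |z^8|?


|z| = sqrt(1+16) = sqrt(17) = 4.1231
|z^8| = |z|^8 = (sqrt(17))^8 = 17^4 = 83521

|z^8| = 83521


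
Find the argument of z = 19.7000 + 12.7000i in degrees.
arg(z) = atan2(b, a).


Re = 19.7, Im = 12.7
arg = atan2(12.7, 19.7) = 32.8087 degrees

arg(z) = 32.8087 degrees


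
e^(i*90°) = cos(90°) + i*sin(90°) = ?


cos(90°) = 0
sin(90°) = 1.0000

e^(i*90°) = 0 + 1.0000i


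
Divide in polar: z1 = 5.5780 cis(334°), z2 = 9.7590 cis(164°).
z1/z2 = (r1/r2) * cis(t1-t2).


r = 5.5780 / 9.7590 = 0.5716
theta = 334° - 164° = 170° = 170° (mod 360)

0.5716 cis(170°)


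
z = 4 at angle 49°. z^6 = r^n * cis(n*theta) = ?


r^6 = 4^6 = 4096
n*theta = 6*49° = 294° = 294° (mod 360)
a = 4096*cos(294°) = 1665.9933
b = 4096*sin(294°) = -3741.8822

4096 cis(294°) = 1665.9933 - 3741.8822i


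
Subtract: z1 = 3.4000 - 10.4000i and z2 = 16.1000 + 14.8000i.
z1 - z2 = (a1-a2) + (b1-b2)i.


Real: 3.4 - 16.1 = -12.7
Imag: -10.4 - 14.8 = -25.2

-12.7000 - 25.2000i


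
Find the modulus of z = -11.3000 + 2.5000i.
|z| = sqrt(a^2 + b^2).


|z| = sqrt((-11.3)^2 + 2.5^2) = sqrt(127.69 + 6.25) = sqrt(133.94) = 11.5732

|z| = 11.5732


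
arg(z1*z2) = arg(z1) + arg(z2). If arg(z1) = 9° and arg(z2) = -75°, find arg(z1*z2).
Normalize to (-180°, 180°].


arg(z1*z2) = 9° - 75° = -66°
Normalized to (-180°, 180°]: -66°

-66°


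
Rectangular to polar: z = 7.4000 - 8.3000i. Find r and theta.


r = sqrt(54.76+68.89) = sqrt(123.65) = 11.1198
theta = atan2(-8.3, 7.4) = -48.2809 degrees

r = 11.1198, theta = -48.2809 degrees


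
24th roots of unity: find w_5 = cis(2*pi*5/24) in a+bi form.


Angle = 360*5/24 = 75°
a = cos(75°) = 0.2588
b = sin(75°) = 0.9659

0.2588 + 0.9659i


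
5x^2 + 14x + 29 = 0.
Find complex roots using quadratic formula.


disc = 14^2 - 4*5*29 = 196 - 580 = -384
sqrt(|disc|) = sqrt(384) = 19.5959
Real part = -14/(2*5) = -1.4000
Imag part = 19.5959/(2*5) = 1.9596

-1.4000 ± 1.9596i


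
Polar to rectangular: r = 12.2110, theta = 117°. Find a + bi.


a = 12.2110*cos(117°) = 12.2110*(-0.45399) = -5.5437
b = 12.2110*sin(117°) = 12.2110*0.89101 = 10.8801

-5.5437 + 10.8801i


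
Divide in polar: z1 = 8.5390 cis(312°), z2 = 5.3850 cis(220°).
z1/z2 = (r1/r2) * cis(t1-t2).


r = 8.5390 / 5.3850 = 1.5857
theta = 312° - 220° = 92° = 92° (mod 360)

1.5857 cis(92°)


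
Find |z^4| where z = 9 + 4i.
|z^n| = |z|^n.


|z| = sqrt(81+16) = sqrt(97) = 9.8489
|z^4| = |z|^4 = (sqrt(97))^4 = 97^2 = 9409

|z^4| = 9409


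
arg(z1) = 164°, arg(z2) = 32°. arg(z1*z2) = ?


arg(z1*z2) = 164° + 32° = 196°
Normalized to (-180°, 180°]: -164°

-164°


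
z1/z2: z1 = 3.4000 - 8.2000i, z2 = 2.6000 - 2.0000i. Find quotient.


Conjugate of z2 = 2.6000 + 2.0000i
Numerator: (3.4000 - 8.2000i)(2.6000 + 2.0000i) = 25.2400 - 14.5200i
Denominator: 2.6^2 + (-2)^2 = 10.76
Result = (25.2400 - 14.5200i)/10.76

2.3457 - 1.3494i


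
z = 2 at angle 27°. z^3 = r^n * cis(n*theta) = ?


r^3 = 2^3 = 8
n*theta = 3*27° = 81° = 81° (mod 360)
a = 8*cos(81°) = 1.2515
b = 8*sin(81°) = 7.9015

8 cis(81°) = 1.2515 + 7.9015i


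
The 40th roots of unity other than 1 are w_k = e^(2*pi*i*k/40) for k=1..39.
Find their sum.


With w = e^(2*pi*i/40), all 40 of the 40th roots of unity w^0 = 1, w, ..., w^(39) sum to 0: 1 + w + ... + w^(39) = (1 - w^40)/(1 - w) = 0 since w^40 = 1, w ≠ 1.
Removing the root 1: w + w^2 + ... + w^(39) = 0 - 1 = -1

Sum = -1


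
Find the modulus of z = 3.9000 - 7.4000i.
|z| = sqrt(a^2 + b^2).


|z| = sqrt(3.9^2 + (-7.4)^2) = sqrt(15.21 + 54.76) = sqrt(69.97) = 8.3648

|z| = 8.3648


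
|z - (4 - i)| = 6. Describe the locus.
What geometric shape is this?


|z - z0| = r is a circle with center z0 and radius r.
Center = (4, -1), radius = 6

Circle with center (4, -1) and radius 6


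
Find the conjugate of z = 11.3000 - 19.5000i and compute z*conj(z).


z_bar = 11.3000 + 19.5000i
z*z_bar = 11.3^2 + (-19.5)^2 = 127.69 + 380.25 = 507.94

z_bar = 11.3000 + 19.5000i, z*z_bar = 507.94


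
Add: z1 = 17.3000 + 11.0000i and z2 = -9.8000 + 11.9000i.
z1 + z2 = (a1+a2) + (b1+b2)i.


Real: 17.3 - 9.8 = 7.5
Imag: 11 + 11.9 = 22.9

7.5000 + 22.9000i


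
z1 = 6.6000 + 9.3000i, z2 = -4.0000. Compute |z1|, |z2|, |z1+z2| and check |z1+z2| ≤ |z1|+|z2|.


|z1| = sqrt(6.6^2 + 9.3^2) = sqrt(130.05) = 11.4039
|z2| = sqrt((-4)^2 + 0^2) = sqrt(16) = 4.0000
z1+z2 = 2.6000 + 9.3000i
|z1+z2| = sqrt(93.25) = 9.6566
|z1|+|z2| = 11.4039 + 4.0000 = 15.4039

|z1+z2| = 9.6566 ≤ |z1|+|z2| = 15.4039 (verified)


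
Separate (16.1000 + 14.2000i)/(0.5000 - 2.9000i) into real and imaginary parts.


Multiply by conjugate: (16.1000 + 14.2000i)(0.5000 + 2.9000i) / (0.5^2 + (-2.9)^2)
Numerator real = 16.1*0.5 + 14.2*(-2.9) = -33.13
Numerator imag = 14.2*0.5 - 16.1*(-2.9) = 53.79
Denominator = 8.66
Re(z) = -33.13/8.66 = -3.8256
Im(z) = 53.79/8.66 = 6.2113

Re(z) = -3.8256, Im(z) = 6.2113


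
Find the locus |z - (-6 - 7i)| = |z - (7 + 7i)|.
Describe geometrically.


Equal distances means the locus is the perpendicular bisector of z1 and z2.
Midpoint = ((-6+7)/2, (-7+7)/2) = (0.5000, 0)

Perpendicular bisector through (0.5000, 0)


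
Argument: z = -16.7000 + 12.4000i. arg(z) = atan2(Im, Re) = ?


Re = -16.7, Im = 12.4
arg = atan2(12.4, -16.7) = 143.4056 degrees

arg(z) = 143.4056 degrees


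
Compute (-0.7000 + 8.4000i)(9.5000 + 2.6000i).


Real = -0.7*9.5 - 8.4*2.6 = -6.65 - 21.84 = -28.49
Imag = -0.7*2.6 + 9.5*8.4 = -1.82 + 79.8 = 77.98

-28.4900 + 77.9800i


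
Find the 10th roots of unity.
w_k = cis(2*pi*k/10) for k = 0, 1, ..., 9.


The 10th roots of unity are cis(360k/10°) for k=0..9
Angle step = 360/10 = 36°
Primitive root: cis(36°)
Primitive root = 0.8090 + 0.5878i

10 roots at angles: 0°, 36°, 72°, 108°, 144°, 180°, 216°, 252°, 288°, 324°


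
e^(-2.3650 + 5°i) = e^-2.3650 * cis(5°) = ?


e^-2.3650 = 0.09395
cos(5°) = 0.9962
sin(5°) = 0.0872
Real = 0.09395*0.9962 = 0.0936
Imag = 0.09395*0.0872 = 0.0082

0.0936 + 0.0082i


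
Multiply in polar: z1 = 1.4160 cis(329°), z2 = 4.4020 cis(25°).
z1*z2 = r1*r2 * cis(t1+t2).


r = 1.4160 * 4.4020 = 6.2332
theta = 329° + 25° = 354° = 354° (mod 360)

6.2332 cis(354°)


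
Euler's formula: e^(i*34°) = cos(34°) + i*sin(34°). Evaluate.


cos(34°) = 0.8290
sin(34°) = 0.5592

e^(i*34°) = 0.8290 + 0.5592i


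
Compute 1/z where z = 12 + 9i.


|z|^2 = 144+81 = 225
1/z = (12 - 9i)/225

1/z = 0.0533 - 0.0400i


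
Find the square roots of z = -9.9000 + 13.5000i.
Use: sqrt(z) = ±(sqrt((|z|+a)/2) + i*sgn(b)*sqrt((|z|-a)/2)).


|z| = sqrt(98.01+182.25) = 16.7410
sqrt((|z|+a)/2) = sqrt((16.7410+(-9.9))/2) = sqrt(3.4205) = 1.8495
sqrt((|z|-a)/2) = sqrt((16.7410-(-9.9))/2) = sqrt(13.3205) = 3.6497

±(1.8495 + 3.6497i) i.e. 1.8495 + 3.6497i and -1.8495 - 3.6497i


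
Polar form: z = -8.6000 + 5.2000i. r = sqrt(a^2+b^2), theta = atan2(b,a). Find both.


r = sqrt(73.96+27.04) = sqrt(101) = 10.0499
theta = atan2(5.2, -8.6) = 148.8407 degrees

r = 10.0499, theta = 148.8407 degrees


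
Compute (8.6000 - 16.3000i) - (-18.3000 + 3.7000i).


Real: 8.6 + 18.3 = 26.9
Imag: -16.3 - 3.7 = -20

26.9000 - 20.0000i


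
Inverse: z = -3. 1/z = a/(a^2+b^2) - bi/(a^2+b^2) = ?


|z|^2 = 9+0 = 9
1/z = (-3 - 0i)/9

1/z = -0.3333 + 0i


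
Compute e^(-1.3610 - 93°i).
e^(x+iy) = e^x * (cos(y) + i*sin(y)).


e^-1.3610 = 0.256404
cos(-93°) = -0.0523
sin(-93°) = -0.99863
Real = 0.256404*(-0.0523) = -0.0134
Imag = 0.256404*(-0.99863) = -0.2561

-0.0134 - 0.2561i


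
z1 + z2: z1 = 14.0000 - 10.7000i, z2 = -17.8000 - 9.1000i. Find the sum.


Real: 14 - 17.8 = -3.8
Imag: -10.7 - 9.1 = -19.8

-3.8000 - 19.8000i


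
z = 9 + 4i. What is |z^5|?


|z| = sqrt(81+16) = sqrt(97) = 9.8489
|z^5| = |z|^5 = (sqrt(97))^5 = 97^2 * sqrt(97) = 9409*sqrt(97)

|z^5| = 9409*sqrt(97) ≈ 92667.9031


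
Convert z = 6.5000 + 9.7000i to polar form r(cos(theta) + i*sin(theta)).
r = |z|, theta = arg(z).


r = sqrt(42.25+94.09) = sqrt(136.34) = 11.6765
theta = atan2(9.7, 6.5) = 56.1738 degrees

r = 11.6765, theta = 56.1738 degrees


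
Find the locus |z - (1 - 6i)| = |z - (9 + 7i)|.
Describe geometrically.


Equal distances means the locus is the perpendicular bisector of z1 and z2.
Midpoint = ((1+9)/2, (-6+7)/2) = (5.0000, 0.5000)

Perpendicular bisector through (5.0000, 0.5000)


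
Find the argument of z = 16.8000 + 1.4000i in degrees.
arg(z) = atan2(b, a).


Re = 16.8, Im = 1.4
arg = atan2(1.4, 16.8) = 4.7636 degrees

arg(z) = 4.7636 degrees


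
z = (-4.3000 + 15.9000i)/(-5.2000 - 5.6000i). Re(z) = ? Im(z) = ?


Multiply by conjugate: (-4.3000 + 15.9000i)(-5.2000 + 5.6000i) / ((-5.2)^2 + (-5.6)^2)
Numerator real = -4.3*(-5.2) + 15.9*(-5.6) = -66.68
Numerator imag = 15.9*(-5.2) - (-4.3)*(-5.6) = -106.76
Denominator = 58.4
Re(z) = -66.68/58.4 = -1.1418
Im(z) = -106.76/58.4 = -1.8281

Re(z) = -1.1418, Im(z) = -1.8281


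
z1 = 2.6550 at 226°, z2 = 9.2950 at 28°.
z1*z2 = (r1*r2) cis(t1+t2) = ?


r = 2.6550 * 9.2950 = 24.6782
theta = 226° + 28° = 254° = 254° (mod 360)

24.6782 cis(254°)


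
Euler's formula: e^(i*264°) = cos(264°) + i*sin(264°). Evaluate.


cos(264°) = -0.1045
sin(264°) = -0.9945

e^(i*264°) = -0.1045 - 0.9945i


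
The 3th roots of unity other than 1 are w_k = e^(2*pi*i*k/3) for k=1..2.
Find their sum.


With w = e^(2*pi*i/3), all 3 of the 3th roots of unity w^0 = 1, w, ..., w^(2) sum to 0: 1 + w + ... + w^(2) = (1 - w^3)/(1 - w) = 0 since w^3 = 1, w ≠ 1.
Removing the root 1: w + w^2 + ... + w^(2) = 0 - 1 = -1

Sum = -1


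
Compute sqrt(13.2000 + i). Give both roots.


|z| = sqrt(174.24+1) = 13.2378
sqrt((|z|+a)/2) = sqrt((13.2378+13.2)/2) = sqrt(13.2189) = 3.6358
sqrt((|z|-a)/2) = sqrt((13.2378-13.2)/2) = sqrt(0.0189) = 0.1375

±(3.6358 + 0.1375i) i.e. 3.6358 + 0.1375i and -3.6358 - 0.1375i


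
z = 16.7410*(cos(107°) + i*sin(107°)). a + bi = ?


a = 16.7410*cos(107°) = 16.7410*(-0.29237) = -4.8946
b = 16.7410*sin(107°) = 16.7410*0.956305 = 16.0095

-4.8946 + 16.0095i


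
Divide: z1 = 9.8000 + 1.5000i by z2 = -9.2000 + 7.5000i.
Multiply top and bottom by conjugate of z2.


Conjugate of z2 = -9.2000 - 7.5000i
Numerator: (9.8000 + 1.5000i)(-9.2000 - 7.5000i) = -78.9100 - 87.3000i
Denominator: (-9.2)^2 + 7.5^2 = 140.89
Result = (-78.9100 - 87.3000i)/140.89

-0.5601 - 0.6196i


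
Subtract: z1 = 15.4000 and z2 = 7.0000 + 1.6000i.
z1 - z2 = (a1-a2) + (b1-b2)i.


Real: 15.4 - 7 = 8.4
Imag: 0 - 1.6 = -1.6

8.4000 - 1.6000i


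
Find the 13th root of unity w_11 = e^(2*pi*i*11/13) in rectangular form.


Angle = 360*11/13 = 304.6154°
a = cos(304.6154°) = 0.5681
b = sin(304.6154°) = -0.8230

0.5681 - 0.8230i


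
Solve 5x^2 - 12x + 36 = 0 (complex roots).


disc = (-12)^2 - 4*5*36 = 144 - 720 = -576
sqrt(|disc|) = sqrt(576) = 24.0000
Real part = 12/(2*5) = 1.2000
Imag part = 24.0000/(2*5) = 2.4000

1.2000 ± 2.4000i


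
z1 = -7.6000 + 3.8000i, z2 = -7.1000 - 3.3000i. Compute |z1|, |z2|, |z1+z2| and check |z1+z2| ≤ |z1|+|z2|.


|z1| = sqrt((-7.6)^2 + 3.8^2) = sqrt(72.2) = 8.4971
|z2| = sqrt((-7.1)^2 + (-3.3)^2) = sqrt(61.3) = 7.8294
z1+z2 = -14.7000 + 0.5000i
|z1+z2| = sqrt(216.34) = 14.7085
|z1|+|z2| = 8.4971 + 7.8294 = 16.3265

|z1+z2| = 14.7085 ≤ |z1|+|z2| = 16.3265 (verified)


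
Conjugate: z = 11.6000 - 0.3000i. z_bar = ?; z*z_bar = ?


z_bar = 11.6000 + 0.3000i
z*z_bar = 11.6^2 + (-0.3)^2 = 134.56 + 0.09 = 134.65

z_bar = 11.6000 + 0.3000i, z*z_bar = 134.65


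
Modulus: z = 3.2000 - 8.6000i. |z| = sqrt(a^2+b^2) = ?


|z| = sqrt(3.2^2 + (-8.6)^2) = sqrt(10.24 + 73.96) = sqrt(84.2) = 9.1761

|z| = 9.1761


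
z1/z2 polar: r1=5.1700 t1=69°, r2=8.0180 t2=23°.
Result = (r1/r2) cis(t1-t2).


r = 5.1700 / 8.0180 = 0.6448
theta = 69° - 23° = 46° = 46° (mod 360)

0.6448 cis(46°)


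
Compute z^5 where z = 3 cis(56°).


r^5 = 3^5 = 243
n*theta = 5*56° = 280° = 280° (mod 360)
a = 243*cos(280°) = 42.1965
b = 243*sin(280°) = -239.3083

243 cis(280°) = 42.1965 - 239.3083i


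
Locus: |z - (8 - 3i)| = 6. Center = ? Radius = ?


|z - z0| = r is a circle with center z0 and radius r.
Center = (8, -3), radius = 6

Circle with center (8, -3) and radius 6


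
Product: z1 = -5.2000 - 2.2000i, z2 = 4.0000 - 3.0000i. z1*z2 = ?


Real = -5.2*4 - (-2.2)*(-3) = -20.8 - 6.6 = -27.4
Imag = -5.2*(-3) + 4*(-2.2) = 15.6 - (8.8) = 6.8

-27.4000 + 6.8000i


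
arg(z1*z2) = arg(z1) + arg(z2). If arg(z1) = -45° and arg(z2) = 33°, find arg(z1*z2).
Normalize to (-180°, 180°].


arg(z1*z2) = -45° + 33° = -12°
Normalized to (-180°, 180°]: -12°

-12°


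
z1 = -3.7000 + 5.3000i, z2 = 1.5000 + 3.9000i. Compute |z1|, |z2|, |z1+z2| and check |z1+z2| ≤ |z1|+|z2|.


|z1| = sqrt((-3.7)^2 + 5.3^2) = sqrt(41.78) = 6.4637
|z2| = sqrt(1.5^2 + 3.9^2) = sqrt(17.46) = 4.1785
z1+z2 = -2.2000 + 9.2000i
|z1+z2| = sqrt(89.48) = 9.4594
|z1|+|z2| = 6.4637 + 4.1785 = 10.6422

|z1+z2| = 9.4594 ≤ |z1|+|z2| = 10.6422 (verified)


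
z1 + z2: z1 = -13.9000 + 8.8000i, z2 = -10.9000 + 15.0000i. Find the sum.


Real: -13.9 - 10.9 = -24.8
Imag: 8.8 + 15 = 23.8

-24.8000 + 23.8000i


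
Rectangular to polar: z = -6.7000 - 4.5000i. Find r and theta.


r = sqrt(44.89+20.25) = sqrt(65.14) = 8.0709
theta = atan2(-4.5, -6.7) = -146.1130 degrees

r = 8.0709, theta = -146.1130 degrees


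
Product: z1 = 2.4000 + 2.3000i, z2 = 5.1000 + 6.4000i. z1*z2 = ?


Real = 2.4*5.1 - 2.3*6.4 = 12.24 - 14.72 = -2.48
Imag = 2.4*6.4 + 5.1*2.3 = 15.36 + 11.73 = 27.09

-2.4800 + 27.0900i


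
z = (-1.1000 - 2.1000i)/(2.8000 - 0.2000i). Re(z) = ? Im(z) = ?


Multiply by conjugate: (-1.1000 - 2.1000i)(2.8000 + 0.2000i) / (2.8^2 + (-0.2)^2)
Numerator real = -1.1*2.8 - (2.1)*(-0.2) = -2.66
Numerator imag = -2.1*2.8 - (-1.1)*(-0.2) = -6.1
Denominator = 7.88
Re(z) = -2.66/7.88 = -0.3376
Im(z) = -6.1/7.88 = -0.7741

Re(z) = -0.3376, Im(z) = -0.7741


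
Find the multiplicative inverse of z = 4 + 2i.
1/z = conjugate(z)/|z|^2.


|z|^2 = 16+4 = 20
1/z = (4 - 2i)/20

1/z = 0.2000 - 0.1000i


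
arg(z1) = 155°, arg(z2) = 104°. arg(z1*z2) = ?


arg(z1*z2) = 155° + 104° = 259°
Normalized to (-180°, 180°]: -101°

-101°


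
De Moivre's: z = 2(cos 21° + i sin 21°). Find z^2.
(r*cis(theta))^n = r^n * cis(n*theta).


r^2 = 2^2 = 4
n*theta = 2*21° = 42° = 42° (mod 360)
a = 4*cos(42°) = 2.9726
b = 4*sin(42°) = 2.6765

4 cis(42°) = 2.9726 + 2.6765i


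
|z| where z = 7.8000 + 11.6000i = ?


|z| = sqrt(7.8^2 + 11.6^2) = sqrt(60.84 + 134.56) = sqrt(195.4) = 13.9786

|z| = 13.9786


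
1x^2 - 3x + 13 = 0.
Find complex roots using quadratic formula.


disc = (-3)^2 - 4*1*13 = 9 - 52 = -43
sqrt(|disc|) = sqrt(43) = 6.5574
Real part = 3/(2*1) = 1.5000
Imag part = 6.5574/(2*1) = 3.2787

1.5000 ± 3.2787i


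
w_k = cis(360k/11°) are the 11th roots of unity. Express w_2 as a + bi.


Angle = 360*2/11 = 65.4545°
a = cos(65.4545°) = 0.4154
b = sin(65.4545°) = 0.9096

0.4154 + 0.9096i


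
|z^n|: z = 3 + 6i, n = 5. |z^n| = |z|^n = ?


|z| = sqrt(9+36) = sqrt(45) = 6.7082
|z^5| = |z|^5 = (sqrt(45))^5 = 45^2 * sqrt(45) = 2025*sqrt(45)

|z^5| = 2025*sqrt(45) ≈ 13584.1130


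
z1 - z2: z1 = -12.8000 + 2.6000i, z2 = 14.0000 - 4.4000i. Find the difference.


Real: -12.8 - 14 = -26.8
Imag: 2.6 + 4.4 = 7

-26.8000 + 7.0000i


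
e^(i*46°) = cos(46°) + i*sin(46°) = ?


cos(46°) = 0.6947
sin(46°) = 0.7193

e^(i*46°) = 0.6947 + 0.7193i


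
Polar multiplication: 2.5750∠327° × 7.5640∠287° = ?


r = 2.5750 * 7.5640 = 19.4773
theta = 327° + 287° = 614° = 254° (mod 360)

19.4773 cis(254°)


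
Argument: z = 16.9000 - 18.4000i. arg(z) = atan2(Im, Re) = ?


Re = 16.9, Im = -18.4
arg = atan2(-18.4, 16.9) = -47.4332 degrees

arg(z) = -47.4332 degrees


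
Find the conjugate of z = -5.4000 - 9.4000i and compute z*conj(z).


z_bar = -5.4000 + 9.4000i
z*z_bar = (-5.4)^2 + (-9.4)^2 = 29.16 + 88.36 = 117.52

z_bar = -5.4000 + 9.4000i, z*z_bar = 117.52


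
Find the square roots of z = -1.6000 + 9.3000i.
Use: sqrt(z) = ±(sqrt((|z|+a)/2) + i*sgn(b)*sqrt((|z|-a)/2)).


|z| = sqrt(2.56+86.49) = 9.4366
sqrt((|z|+a)/2) = sqrt((9.4366+(-1.6))/2) = sqrt(3.9183) = 1.9795
sqrt((|z|-a)/2) = sqrt((9.4366-(-1.6))/2) = sqrt(5.5183) = 2.3491

±(1.9795 + 2.3491i) i.e. 1.9795 + 2.3491i and -1.9795 - 2.3491i


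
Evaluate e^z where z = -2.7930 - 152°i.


e^-2.7930 = 0.061237
cos(-152°) = -0.8829
sin(-152°) = -0.46947
Real = 0.061237*(-0.8829) = -0.0541
Imag = 0.061237*(-0.46947) = -0.0287

-0.0541 - 0.0287i


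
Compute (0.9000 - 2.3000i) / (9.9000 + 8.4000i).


Conjugate of z2 = 9.9000 - 8.4000i
Numerator: (0.9000 - 2.3000i)(9.9000 - 8.4000i) = -10.4100 - 30.3300i
Denominator: 9.9^2 + 8.4^2 = 168.57
Result = (-10.4100 - 30.3300i)/168.57

-0.0618 - 0.1799i


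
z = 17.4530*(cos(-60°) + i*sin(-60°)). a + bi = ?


a = 17.4530*cos(-60°) = 17.4530*0.5 = 8.7265
b = 17.4530*sin(-60°) = 17.4530*(-0.866025) = -15.1147

8.7265 - 15.1147i


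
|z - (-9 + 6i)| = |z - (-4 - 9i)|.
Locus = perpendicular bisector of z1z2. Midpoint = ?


Equal distances means the locus is the perpendicular bisector of z1 and z2.
Midpoint = ((-9+(-4))/2, (6+(-9))/2) = (-6.5000, -1.5000)

Perpendicular bisector through (-6.5000, -1.5000)


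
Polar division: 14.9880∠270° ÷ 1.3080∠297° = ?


r = 14.9880 / 1.3080 = 11.4587
theta = 270° - 297° = -27° = 333° (mod 360)

11.4587 cis(333°)


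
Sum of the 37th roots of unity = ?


The sum of all 37th roots of unity is 0.
Geometric series: (1 - w^37)/(1 - w) = (1-1)/(1-w) = 0 since w^37 = 1, w ≠ 1.
Alternatively: coefficient of z^36 in z^37 - 1 is 0.

0


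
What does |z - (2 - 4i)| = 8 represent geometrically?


|z - z0| = r is a circle with center z0 and radius r.
Center = (2, -4), radius = 8

Circle with center (2, -4) and radius 8


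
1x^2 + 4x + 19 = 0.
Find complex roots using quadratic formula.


disc = 4^2 - 4*1*19 = 16 - 76 = -60
sqrt(|disc|) = sqrt(60) = 7.7460
Real part = -4/(2*1) = -2.0000
Imag part = 7.7460/(2*1) = 3.8730

-2.0000 ± 3.8730i


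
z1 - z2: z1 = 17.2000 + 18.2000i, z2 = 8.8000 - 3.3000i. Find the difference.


Real: 17.2 - 8.8 = 8.4
Imag: 18.2 + 3.3 = 21.5

8.4000 + 21.5000i


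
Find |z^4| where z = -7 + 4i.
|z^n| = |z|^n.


|z| = sqrt(49+16) = sqrt(65) = 8.0623
|z^4| = |z|^4 = (sqrt(65))^4 = 65^2 = 4225

|z^4| = 4225


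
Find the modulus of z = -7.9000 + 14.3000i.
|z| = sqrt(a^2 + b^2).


|z| = sqrt((-7.9)^2 + 14.3^2) = sqrt(62.41 + 204.49) = sqrt(266.9) = 16.3371

|z| = 16.3371


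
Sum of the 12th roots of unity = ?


The sum of all 12th roots of unity is 0.
Geometric series: (1 - w^12)/(1 - w) = (1-1)/(1-w) = 0 since w^12 = 1, w ≠ 1.
Alternatively: coefficient of z^11 in z^12 - 1 is 0.

0


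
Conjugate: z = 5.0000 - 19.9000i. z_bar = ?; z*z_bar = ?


z_bar = 5.0000 + 19.9000i
z*z_bar = 5^2 + (-19.9)^2 = 25 + 396.01 = 421.01

z_bar = 5.0000 + 19.9000i, z*z_bar = 421.01


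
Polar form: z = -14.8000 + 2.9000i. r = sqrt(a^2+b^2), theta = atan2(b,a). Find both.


r = sqrt(219.04+8.41) = sqrt(227.45) = 15.0814
theta = atan2(2.9, -14.8) = 168.9136 degrees

r = 15.0814, theta = 168.9136 degrees


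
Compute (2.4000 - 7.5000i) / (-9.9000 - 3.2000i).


Conjugate of z2 = -9.9000 + 3.2000i
Numerator: (2.4000 - 7.5000i)(-9.9000 + 3.2000i) = 0.2400 + 81.9300i
Denominator: (-9.9)^2 + (-3.2)^2 = 108.25
Result = (0.2400 + 81.9300i)/108.25

0.0022 + 0.7569i


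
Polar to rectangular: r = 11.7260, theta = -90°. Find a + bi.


a = 11.7260*cos(-90°) = 11.7260*0 = 0
b = 11.7260*sin(-90°) = 11.7260*(-1) = -11.7260

0 - 11.7260i


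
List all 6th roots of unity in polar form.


The 6th roots of unity are cis(360k/6°) for k=0..5
Angle step = 360/6 = 60°
Primitive root: cis(60°)
Primitive root = 0.5000 + 0.8660i

6 roots at angles: 0°, 60°, 120°, 180°, 240°, 300°


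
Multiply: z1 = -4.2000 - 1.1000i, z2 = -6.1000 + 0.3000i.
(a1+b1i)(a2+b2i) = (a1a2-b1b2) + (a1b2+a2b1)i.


Real = -4.2*(-6.1) - (-1.1)*0.3 = 25.62 - (-0.33) = 25.95
Imag = -4.2*0.3 - (6.1)*(-1.1) = -1.26 + 6.71 = 5.45

25.9500 + 5.4500i


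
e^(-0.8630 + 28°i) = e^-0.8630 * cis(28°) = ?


e^-0.8630 = 0.4219
cos(28°) = 0.8829
sin(28°) = 0.4695
Real = 0.4219*0.8829 = 0.3725
Imag = 0.4219*0.4695 = 0.1981

0.3725 + 0.1981i


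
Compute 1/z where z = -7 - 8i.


|z|^2 = 49+64 = 113
1/z = (-7 + 8i)/113

1/z = -0.0619 + 0.0708i


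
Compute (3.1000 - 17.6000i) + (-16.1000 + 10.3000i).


Real: 3.1 - 16.1 = -13
Imag: -17.6 + 10.3 = -7.3

-13.0000 - 7.3000i


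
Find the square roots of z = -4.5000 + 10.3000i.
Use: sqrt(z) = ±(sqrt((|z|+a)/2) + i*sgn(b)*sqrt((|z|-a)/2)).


|z| = sqrt(20.25+106.09) = 11.2401
sqrt((|z|+a)/2) = sqrt((11.2401+(-4.5))/2) = sqrt(3.3701) = 1.8358
sqrt((|z|-a)/2) = sqrt((11.2401-(-4.5))/2) = sqrt(7.8701) = 2.8054

±(1.8358 + 2.8054i) i.e. 1.8358 + 2.8054i and -1.8358 - 2.8054i


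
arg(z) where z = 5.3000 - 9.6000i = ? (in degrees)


Re = 5.3, Im = -9.6
arg = atan2(-9.6, 5.3) = -61.0976 degrees

arg(z) = -61.0976 degrees


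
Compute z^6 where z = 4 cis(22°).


r^6 = 4^6 = 4096
n*theta = 6*22° = 132° = 132° (mod 360)
a = 4096*cos(132°) = -2740.7590
b = 4096*sin(132°) = 3043.9212

4096 cis(132°) = -2740.7590 + 3043.9212i


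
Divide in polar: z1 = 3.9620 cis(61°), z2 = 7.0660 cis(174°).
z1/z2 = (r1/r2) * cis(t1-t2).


r = 3.9620 / 7.0660 = 0.5607
theta = 61° - 174° = -113° = 247° (mod 360)

0.5607 cis(247°)


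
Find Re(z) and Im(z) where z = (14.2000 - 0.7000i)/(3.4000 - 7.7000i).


Multiply by conjugate: (14.2000 - 0.7000i)(3.4000 + 7.7000i) / (3.4^2 + (-7.7)^2)
Numerator real = 14.2*3.4 - (0.7)*(-7.7) = 53.67
Numerator imag = -0.7*3.4 - 14.2*(-7.7) = 106.96
Denominator = 70.85
Re(z) = 53.67/70.85 = 0.7575
Im(z) = 106.96/70.85 = 1.5097

Re(z) = 0.7575, Im(z) = 1.5097


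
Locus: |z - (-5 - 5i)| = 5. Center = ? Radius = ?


|z - z0| = r is a circle with center z0 and radius r.
Center = (-5, -5), radius = 5

Circle with center (-5, -5) and radius 5


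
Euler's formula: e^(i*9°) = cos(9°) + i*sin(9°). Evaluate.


cos(9°) = 0.9877
sin(9°) = 0.1564

e^(i*9°) = 0.9877 + 0.1564i


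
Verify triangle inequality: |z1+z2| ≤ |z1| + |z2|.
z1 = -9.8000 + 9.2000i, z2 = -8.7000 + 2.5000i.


|z1| = sqrt((-9.8)^2 + 9.2^2) = sqrt(180.68) = 13.4417
|z2| = sqrt((-8.7)^2 + 2.5^2) = sqrt(81.94) = 9.0521
z1+z2 = -18.5000 + 11.7000i
|z1+z2| = sqrt(479.14) = 21.8893
|z1|+|z2| = 13.4417 + 9.0521 = 22.4938

|z1+z2| = 21.8893 ≤ |z1|+|z2| = 22.4938 (verified)


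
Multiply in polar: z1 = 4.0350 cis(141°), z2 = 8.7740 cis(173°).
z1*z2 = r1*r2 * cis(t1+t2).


r = 4.0350 * 8.7740 = 35.4031
theta = 141° + 173° = 314° = 314° (mod 360)

35.4031 cis(314°)


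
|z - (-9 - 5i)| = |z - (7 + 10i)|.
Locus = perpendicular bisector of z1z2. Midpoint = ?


Equal distances means the locus is the perpendicular bisector of z1 and z2.
Midpoint = ((-9+7)/2, (-5+10)/2) = (-1.0000, 2.5000)

Perpendicular bisector through (-1.0000, 2.5000)


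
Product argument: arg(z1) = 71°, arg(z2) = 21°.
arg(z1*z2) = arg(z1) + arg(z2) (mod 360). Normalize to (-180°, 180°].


arg(z1*z2) = 71° + 21° = 92°
Normalized to (-180°, 180°]: 92°

92°


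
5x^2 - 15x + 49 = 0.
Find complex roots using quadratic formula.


disc = (-15)^2 - 4*5*49 = 225 - 980 = -755
sqrt(|disc|) = sqrt(755) = 27.4773
Real part = 15/(2*5) = 1.5000
Imag part = 27.4773/(2*5) = 2.7477

1.5000 ± 2.7477i


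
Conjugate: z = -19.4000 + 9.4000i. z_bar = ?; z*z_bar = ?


z_bar = -19.4000 - 9.4000i
z*z_bar = (-19.4)^2 + 9.4^2 = 376.36 + 88.36 = 464.72

z_bar = -19.4000 - 9.4000i, z*z_bar = 464.72


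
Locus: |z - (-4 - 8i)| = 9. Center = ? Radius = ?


|z - z0| = r is a circle with center z0 and radius r.
Center = (-4, -8), radius = 9

Circle with center (-4, -8) and radius 9


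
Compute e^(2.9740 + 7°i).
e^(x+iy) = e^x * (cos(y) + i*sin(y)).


e^2.9740 = 19.5700
cos(7°) = 0.99255
sin(7°) = 0.12187
Real = 19.5700*0.99255 = 19.4242
Imag = 19.5700*0.12187 = 2.3850

19.4242 + 2.3850i


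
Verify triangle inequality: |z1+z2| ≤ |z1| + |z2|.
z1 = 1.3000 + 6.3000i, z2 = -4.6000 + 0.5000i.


|z1| = sqrt(1.3^2 + 6.3^2) = sqrt(41.38) = 6.4327
|z2| = sqrt((-4.6)^2 + 0.5^2) = sqrt(21.41) = 4.6271
z1+z2 = -3.3000 + 6.8000i
|z1+z2| = sqrt(57.13) = 7.5584
|z1|+|z2| = 6.4327 + 4.6271 = 11.0598

|z1+z2| = 7.5584 ≤ |z1|+|z2| = 11.0598 (verified)


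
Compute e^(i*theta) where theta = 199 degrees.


cos(199°) = -0.9455
sin(199°) = -0.3256

e^(i*199°) = -0.9455 - 0.3256i


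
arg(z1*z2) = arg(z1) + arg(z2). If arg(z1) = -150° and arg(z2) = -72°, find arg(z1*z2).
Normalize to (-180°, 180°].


arg(z1*z2) = -150° - 72° = -222°
Normalized to (-180°, 180°]: 138°

138°


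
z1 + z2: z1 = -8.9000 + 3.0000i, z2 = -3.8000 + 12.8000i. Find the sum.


Real: -8.9 - 3.8 = -12.7
Imag: 3 + 12.8 = 15.8

-12.7000 + 15.8000i


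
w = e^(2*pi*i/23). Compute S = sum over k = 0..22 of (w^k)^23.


The roots are w_k = w^k with w = e^(2*pi*i/23), and (w^k)^23 = (w^23)^k.
So S = 1 + u + u^2 + ... + u^(22) with u = w^23.
23 = 1*23 + 0, so 23 is a multiple of 23 and u = (w^23)^1 = 1.
Every one of the 23 terms equals 1: S = 23

S = 23


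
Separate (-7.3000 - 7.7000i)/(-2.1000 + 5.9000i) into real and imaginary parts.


Multiply by conjugate: (-7.3000 - 7.7000i)(-2.1000 - 5.9000i) / ((-2.1)^2 + 5.9^2)
Numerator real = -7.3*(-2.1) - (7.7)*5.9 = -30.1
Numerator imag = -7.7*(-2.1) - (-7.3)*5.9 = 59.24
Denominator = 39.22
Re(z) = -30.1/39.22 = -0.7675
Im(z) = 59.24/39.22 = 1.5105

Re(z) = -0.7675, Im(z) = 1.5105


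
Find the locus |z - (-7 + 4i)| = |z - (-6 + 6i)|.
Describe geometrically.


Equal distances means the locus is the perpendicular bisector of z1 and z2.
Midpoint = ((-7+(-6))/2, (4+6)/2) = (-6.5000, 5.0000)

Perpendicular bisector through (-6.5000, 5.0000)


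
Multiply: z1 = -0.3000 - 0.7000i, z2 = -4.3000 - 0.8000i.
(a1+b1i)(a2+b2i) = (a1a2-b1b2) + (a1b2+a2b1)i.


Real = -0.3*(-4.3) - (-0.7)*(-0.8) = 1.29 - 0.56 = 0.73
Imag = -0.3*(-0.8) - (4.3)*(-0.7) = 0.24 + 3.01 = 3.25

0.7300 + 3.2500i


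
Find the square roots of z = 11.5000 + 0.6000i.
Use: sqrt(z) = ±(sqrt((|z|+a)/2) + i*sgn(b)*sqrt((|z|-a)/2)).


|z| = sqrt(132.25+0.36) = 11.5156
sqrt((|z|+a)/2) = sqrt((11.5156+11.5)/2) = sqrt(11.5078) = 3.3923
sqrt((|z|-a)/2) = sqrt((11.5156-11.5)/2) = sqrt(0.0078) = 0.0884

±(3.3923 + 0.0884i) i.e. 3.3923 + 0.0884i and -3.3923 - 0.0884i


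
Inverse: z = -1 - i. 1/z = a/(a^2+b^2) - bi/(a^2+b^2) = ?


|z|^2 = 1+1 = 2
1/z = (-1 + 1i)/2

1/z = -0.5000 + 0.5000i


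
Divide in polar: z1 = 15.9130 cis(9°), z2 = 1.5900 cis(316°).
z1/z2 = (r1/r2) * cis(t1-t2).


r = 15.9130 / 1.5900 = 10.0082
theta = 9° - 316° = -307° = 53° (mod 360)

10.0082 cis(53°)


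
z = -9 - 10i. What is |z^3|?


|z| = sqrt(81+100) = sqrt(181) = 13.4536
|z^3| = |z|^3 = (sqrt(181))^3 = 181*sqrt(181)

|z^3| = 181*sqrt(181) ≈ 2435.1060


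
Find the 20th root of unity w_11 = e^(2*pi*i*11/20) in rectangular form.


Angle = 360*11/20 = 198°
a = cos(198°) = -0.9511
b = sin(198°) = -0.3090

-0.9511 - 0.3090i


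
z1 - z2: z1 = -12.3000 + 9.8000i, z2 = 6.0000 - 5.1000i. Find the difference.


Real: -12.3 - 6 = -18.3
Imag: 9.8 + 5.1 = 14.9

-18.3000 + 14.9000i


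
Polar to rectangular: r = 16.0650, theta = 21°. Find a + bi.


a = 16.0650*cos(21°) = 16.0650*0.93358 = 14.9980
b = 16.0650*sin(21°) = 16.0650*0.35837 = 5.7572

14.9980 + 5.7572i


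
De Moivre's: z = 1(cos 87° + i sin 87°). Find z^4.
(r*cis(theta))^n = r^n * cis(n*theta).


r^4 = 1^4 = 1
n*theta = 4*87° = 348° = 348° (mod 360)
a = 1*cos(348°) = 0.9781
b = 1*sin(348°) = -0.2079

1 cis(348°) = 0.9781 - 0.2079i


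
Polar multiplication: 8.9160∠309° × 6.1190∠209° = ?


r = 8.9160 * 6.1190 = 54.5570
theta = 309° + 209° = 518° = 158° (mod 360)

54.5570 cis(158°)


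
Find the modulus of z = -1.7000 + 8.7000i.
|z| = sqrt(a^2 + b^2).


|z| = sqrt((-1.7)^2 + 8.7^2) = sqrt(2.89 + 75.69) = sqrt(78.58) = 8.8645

|z| = 8.8645


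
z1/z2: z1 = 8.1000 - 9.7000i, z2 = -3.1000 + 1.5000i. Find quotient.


Conjugate of z2 = -3.1000 - 1.5000i
Numerator: (8.1000 - 9.7000i)(-3.1000 - 1.5000i) = -39.6600 + 17.9200i
Denominator: (-3.1)^2 + 1.5^2 = 11.86
Result = (-39.6600 + 17.9200i)/11.86

-3.3440 + 1.5110i


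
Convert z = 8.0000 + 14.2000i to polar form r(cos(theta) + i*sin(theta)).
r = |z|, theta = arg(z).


r = sqrt(64+201.64) = sqrt(265.64) = 16.2985
theta = atan2(14.2, 8) = 60.6039 degrees

r = 16.2985, theta = 60.6039 degrees


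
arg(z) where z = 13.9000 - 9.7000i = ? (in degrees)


Re = 13.9, Im = -9.7
arg = atan2(-9.7, 13.9) = -34.9089 degrees

arg(z) = -34.9089 degrees


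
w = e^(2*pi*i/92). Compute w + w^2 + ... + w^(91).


With w = e^(2*pi*i/92), all 92 of the 92th roots of unity w^0 = 1, w, ..., w^(91) sum to 0: 1 + w + ... + w^(91) = (1 - w^92)/(1 - w) = 0 since w^92 = 1, w ≠ 1.
Removing the root 1: w + w^2 + ... + w^(91) = 0 - 1 = -1

Sum = -1


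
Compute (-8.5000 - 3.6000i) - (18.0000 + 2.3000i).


Real: -8.5 - 18 = -26.5
Imag: -3.6 - 2.3 = -5.9

-26.5000 - 5.9000i


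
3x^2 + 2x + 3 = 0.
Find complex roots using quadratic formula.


disc = 2^2 - 4*3*3 = 4 - 36 = -32
sqrt(|disc|) = sqrt(32) = 5.6569
Real part = -2/(2*3) = -0.3333
Imag part = 5.6569/(2*3) = 0.9428

-0.3333 ± 0.9428i


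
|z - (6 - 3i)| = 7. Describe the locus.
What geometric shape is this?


|z - z0| = r is a circle with center z0 and radius r.
Center = (6, -3), radius = 7

Circle with center (6, -3) and radius 7


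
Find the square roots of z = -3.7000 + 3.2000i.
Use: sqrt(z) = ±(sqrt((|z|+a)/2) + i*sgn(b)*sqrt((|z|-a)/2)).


|z| = sqrt(13.69+10.24) = 4.8918
sqrt((|z|+a)/2) = sqrt((4.8918+(-3.7))/2) = sqrt(0.5959) = 0.7720
sqrt((|z|-a)/2) = sqrt((4.8918-(-3.7))/2) = sqrt(4.2959) = 2.0727

±(0.7720 + 2.0727i) i.e. 0.7720 + 2.0727i and -0.7720 - 2.0727i


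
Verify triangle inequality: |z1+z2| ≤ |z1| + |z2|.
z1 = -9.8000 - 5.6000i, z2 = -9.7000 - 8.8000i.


|z1| = sqrt((-9.8)^2 + (-5.6)^2) = sqrt(127.4) = 11.2872
|z2| = sqrt((-9.7)^2 + (-8.8)^2) = sqrt(171.53) = 13.0969
z1+z2 = -19.5000 - 14.4000i
|z1+z2| = sqrt(587.61) = 24.2407
|z1|+|z2| = 11.2872 + 13.0969 = 24.3841

|z1+z2| = 24.2407 ≤ |z1|+|z2| = 24.3841 (verified)


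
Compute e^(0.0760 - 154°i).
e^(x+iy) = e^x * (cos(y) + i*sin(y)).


e^0.0760 = 1.0790
cos(-154°) = -0.8988
sin(-154°) = -0.4384
Real = 1.0790*(-0.8988) = -0.9698
Imag = 1.0790*(-0.4384) = -0.4730

-0.9698 - 0.4730i


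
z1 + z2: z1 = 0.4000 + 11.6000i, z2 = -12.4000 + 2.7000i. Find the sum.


Real: 0.4 - 12.4 = -12
Imag: 11.6 + 2.7 = 14.3

-12.0000 + 14.3000i


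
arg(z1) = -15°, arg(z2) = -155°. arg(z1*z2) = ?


arg(z1*z2) = -15° - 155° = -170°
Normalized to (-180°, 180°]: -170°

-170°


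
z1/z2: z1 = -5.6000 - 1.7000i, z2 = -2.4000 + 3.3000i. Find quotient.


Conjugate of z2 = -2.4000 - 3.3000i
Numerator: (-5.6000 - 1.7000i)(-2.4000 - 3.3000i) = 7.8300 + 22.5600i
Denominator: (-2.4)^2 + 3.3^2 = 16.65
Result = (7.8300 + 22.5600i)/16.65

0.4703 + 1.3550i


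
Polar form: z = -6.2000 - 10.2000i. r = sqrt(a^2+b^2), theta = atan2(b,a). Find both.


r = sqrt(38.44+104.04) = sqrt(142.48) = 11.9365
theta = atan2(-10.2, -6.2) = -121.2930 degrees

r = 11.9365, theta = -121.2930 degrees


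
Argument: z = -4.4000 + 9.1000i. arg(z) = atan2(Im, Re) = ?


Re = -4.4, Im = 9.1
arg = atan2(9.1, -4.4) = 115.8045 degrees

arg(z) = 115.8045 degrees


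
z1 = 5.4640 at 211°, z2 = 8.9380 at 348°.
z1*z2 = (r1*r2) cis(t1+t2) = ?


r = 5.4640 * 8.9380 = 48.8372
theta = 211° + 348° = 559° = 199° (mod 360)

48.8372 cis(199°)


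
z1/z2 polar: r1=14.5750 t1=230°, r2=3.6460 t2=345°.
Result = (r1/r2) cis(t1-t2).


r = 14.5750 / 3.6460 = 3.9975
theta = 230° - 345° = -115° = 245° (mod 360)

3.9975 cis(245°)


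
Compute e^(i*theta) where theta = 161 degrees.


cos(161°) = -0.9455
sin(161°) = 0.3256

e^(i*161°) = -0.9455 + 0.3256i


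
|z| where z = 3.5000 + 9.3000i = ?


|z| = sqrt(3.5^2 + 9.3^2) = sqrt(12.25 + 86.49) = sqrt(98.74) = 9.9368

|z| = 9.9368


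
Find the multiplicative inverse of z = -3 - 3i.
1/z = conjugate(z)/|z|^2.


|z|^2 = 9+9 = 18
1/z = (-3 + 3i)/18

1/z = -0.1667 + 0.1667i


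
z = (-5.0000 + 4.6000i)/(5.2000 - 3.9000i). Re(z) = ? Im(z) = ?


Multiply by conjugate: (-5.0000 + 4.6000i)(5.2000 + 3.9000i) / (5.2^2 + (-3.9)^2)
Numerator real = -5*5.2 + 4.6*(-3.9) = -43.94
Numerator imag = 4.6*5.2 - (-5)*(-3.9) = 4.42
Denominator = 42.25
Re(z) = -43.94/42.25 = -1.0400
Im(z) = 4.42/42.25 = 0.1046

Re(z) = -1.0400, Im(z) = 0.1046


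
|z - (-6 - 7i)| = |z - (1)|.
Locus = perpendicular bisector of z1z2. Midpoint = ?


Equal distances means the locus is the perpendicular bisector of z1 and z2.
Midpoint = ((-6+1)/2, (-7+0)/2) = (-2.5000, -3.5000)

Perpendicular bisector through (-2.5000, -3.5000)


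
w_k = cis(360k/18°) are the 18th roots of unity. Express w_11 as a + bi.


Angle = 360*11/18 = 220°
a = cos(220°) = -0.7660
b = sin(220°) = -0.6428

-0.7660 - 0.6428i


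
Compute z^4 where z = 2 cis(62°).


r^4 = 2^4 = 16
n*theta = 4*62° = 248° = 248° (mod 360)
a = 16*cos(248°) = -5.9937
b = 16*sin(248°) = -14.8349

16 cis(248°) = -5.9937 - 14.8349i


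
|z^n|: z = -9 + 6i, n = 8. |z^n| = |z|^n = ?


|z| = sqrt(81+36) = sqrt(117) = 10.8167
|z^8| = |z|^8 = (sqrt(117))^8 = 117^4 = 187388721

|z^8| = 187388721


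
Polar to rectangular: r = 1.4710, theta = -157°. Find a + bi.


a = 1.4710*cos(-157°) = 1.4710*(-0.9205) = -1.3541
b = 1.4710*sin(-157°) = 1.4710*(-0.39073) = -0.5748

-1.3541 - 0.5748i


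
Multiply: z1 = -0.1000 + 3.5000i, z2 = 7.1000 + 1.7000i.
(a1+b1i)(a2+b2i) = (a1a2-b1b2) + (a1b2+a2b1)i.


Real = -0.1*7.1 - 3.5*1.7 = -0.71 - 5.95 = -6.66
Imag = -0.1*1.7 + 7.1*3.5 = -0.17 + 24.85 = 24.68

-6.6600 + 24.6800i


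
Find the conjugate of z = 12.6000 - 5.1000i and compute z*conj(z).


z_bar = 12.6000 + 5.1000i
z*z_bar = 12.6^2 + (-5.1)^2 = 158.76 + 26.01 = 184.77

z_bar = 12.6000 + 5.1000i, z*z_bar = 184.77


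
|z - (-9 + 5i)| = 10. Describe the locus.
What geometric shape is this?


|z - z0| = r is a circle with center z0 and radius r.
Center = (-9, 5), radius = 10

Circle with center (-9, 5) and radius 10


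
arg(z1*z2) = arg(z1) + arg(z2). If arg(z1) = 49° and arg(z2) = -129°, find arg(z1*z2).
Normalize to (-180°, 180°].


arg(z1*z2) = 49° - 129° = -80°
Normalized to (-180°, 180°]: -80°

-80°


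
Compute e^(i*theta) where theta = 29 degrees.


cos(29°) = 0.8746
sin(29°) = 0.4848

e^(i*29°) = 0.8746 + 0.4848i
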